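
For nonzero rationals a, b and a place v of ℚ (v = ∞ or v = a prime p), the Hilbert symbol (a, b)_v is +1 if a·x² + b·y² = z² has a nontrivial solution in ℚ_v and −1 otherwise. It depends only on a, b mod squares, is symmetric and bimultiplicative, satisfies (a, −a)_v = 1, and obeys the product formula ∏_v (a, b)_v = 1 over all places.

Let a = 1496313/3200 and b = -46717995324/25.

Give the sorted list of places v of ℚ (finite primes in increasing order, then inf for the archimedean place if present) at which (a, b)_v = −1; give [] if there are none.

[11, 17]

Mod squares: a ≡ 754, b ≡ -4864431. Check v ∈ {∞, 2, 3, 5, 7, 11, 13, 17, 23, 29}.
v=7: a=7^2·(≡3), b=7^4·(≡2) mod 7; (3|7)=-1, (2|7)=+1; (−1)^{2·4·3}·(-1)^4·(+1)^2 = +1.
v=3: a=3^4·(≡1), b=3^1·(≡2) mod 3; (1|3)=+1, (2|3)=-1; (−1)^{4·1·1}·(+1)^1·(-1)^4 = +1.
v=5: a=5^-2·(≡1), b=5^-2·(≡1) mod 5; (1|5)=+1, (1|5)=+1; (−1)^{-2·-2·2}·(+1)^-2·(+1)^-2 = +1.
v=11: a=11^0·(≡6), b=11^1·(≡4) mod 11; (6|11)=-1, (4|11)=+1; (−1)^{0·1·5}·(-1)^1·(+1)^0 = -1.
v=23: a=23^0·(≡16), b=23^1·(≡14) mod 23; (16|23)=+1, (14|23)=-1; (−1)^{0·1·11}·(+1)^1·(-1)^0 = +1.
v=2: v_2(a)=-7, v_2(b)=2; units ≡ 1, 1 (mod 8); ε·ε+αω+βω = 0·0+-7·0+2·0 ≡ 0  ⇒  (a,b)_2 = +1.
v=13: a=13^1·(≡6), b=13^1·(≡2) mod 13; (6|13)=-1, (2|13)=-1; (−1)^{1·1·6}·(-1)^1·(-1)^1 = +1.
v=∞: 754 > 0 and -4864431 < 0  ⇒  (a,b)_∞ = +1.
v=29: a=29^1·(≡18), b=29^1·(≡11) mod 29; (18|29)=-1, (11|29)=-1; (−1)^{1·1·14}·(-1)^1·(-1)^1 = +1.
v=17: a=17^0·(≡6), b=17^1·(≡2) mod 17; (6|17)=-1, (2|17)=+1; (−1)^{0·1·8}·(-1)^1·(+1)^0 = -1.
(754, -4864431 / ℚ) ramifies at {11, 17}: a division algebra.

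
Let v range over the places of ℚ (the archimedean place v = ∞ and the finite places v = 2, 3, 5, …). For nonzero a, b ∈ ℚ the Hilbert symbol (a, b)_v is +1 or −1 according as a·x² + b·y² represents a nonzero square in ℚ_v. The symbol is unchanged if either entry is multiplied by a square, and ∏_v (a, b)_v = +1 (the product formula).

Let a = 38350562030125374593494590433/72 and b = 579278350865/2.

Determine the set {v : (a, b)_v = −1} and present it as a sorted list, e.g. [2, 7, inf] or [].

Mod squares: a ≡ 5714354, b ≡ 1158556701730. Check v ∈ {∞, 2, 3, 5, 23, 31, 37, 41, 43, 47, 53}.
v=47: a=47^3·(≡20), b=47^1·(≡11) mod 47; (20|47)=-1, (11|47)=-1; (−1)^{3·1·23}·(-1)^1·(-1)^3 = -1.
v=3: a=3^-2·(≡2), b=3^0·(≡1) mod 3; (2|3)=-1, (1|3)=+1; (−1)^{-2·0·1}·(-1)^0·(+1)^-2 = +1.
v=5: a=5^0·(≡4), b=5^1·(≡4) mod 5; (4|5)=+1, (4|5)=+1; (−1)^{0·1·2}·(+1)^1·(+1)^0 = +1.
v=53: a=53^3·(≡49), b=53^1·(≡27) mod 53; (49|53)=+1, (27|53)=-1; (−1)^{3·1·26}·(+1)^1·(-1)^3 = -1.
v=43: a=43^2·(≡16), b=43^1·(≡29) mod 43; (16|43)=+1, (29|43)=-1; (−1)^{2·1·21}·(+1)^1·(-1)^2 = +1.
v=41: a=41^2·(≡1), b=41^1·(≡2) mod 41; (1|41)=+1, (2|41)=+1; (−1)^{2·1·20}·(+1)^1·(+1)^2 = +1.
v=31: a=31^3·(≡25), b=31^1·(≡10) mod 31; (25|31)=+1, (10|31)=+1; (−1)^{3·1·15}·(+1)^1·(+1)^3 = -1.
v=23: a=23^2·(≡2), b=23^1·(≡6) mod 23; (2|23)=+1, (6|23)=+1; (−1)^{2·1·11}·(+1)^1·(+1)^2 = +1.
v=2: v_2(a)=-3, v_2(b)=-1; units ≡ 1, 1 (mod 8); ε·ε+αω+βω = 0·0+-3·0+-1·0 ≡ 0  ⇒  (a,b)_2 = +1.
v=∞: 5714354 > 0 and 1158556701730 > 0  ⇒  (a,b)_∞ = +1.
v=37: a=37^3·(≡1), b=37^1·(≡22) mod 37; (1|37)=+1, (22|37)=-1; (−1)^{3·1·18}·(+1)^1·(-1)^3 = -1.
(5714354, 1158556701730 / ℚ) ramifies at {31, 37, 47, 53}: a division algebra.

[31, 37, 47, 53]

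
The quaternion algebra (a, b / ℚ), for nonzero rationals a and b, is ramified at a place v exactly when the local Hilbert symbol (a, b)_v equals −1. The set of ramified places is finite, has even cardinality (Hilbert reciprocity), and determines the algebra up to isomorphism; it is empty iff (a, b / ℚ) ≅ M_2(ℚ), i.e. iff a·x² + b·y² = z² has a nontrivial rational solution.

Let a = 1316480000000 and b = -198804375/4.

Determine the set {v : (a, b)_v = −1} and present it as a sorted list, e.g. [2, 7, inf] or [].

(a, b) ≡ (170, -3927) mod (ℚ^×)²; places V = {2, 3, 5, 7, 11, 17, ∞}.
(a,b)_7: α=0, u≡4; β=1, v≡5 (mod 7); (4|7)=+1, (5|7)=-1; sign (−1)^0·+1^1·-1^0 = +1.
(a,b)_17: α=1, u≡11; β=1, v≡11 (mod 17); (11|17)=-1, (11|17)=-1; sign (−1)^0·-1^1·-1^1 = +1.
(a,b)_11: α=2, u≡1; β=1, v≡10 (mod 11); (1|11)=+1, (10|11)=-1; sign (−1)^0·+1^1·-1^2 = +1.
(a,b)_5: α=7, u≡4; β=4, v≡2 (mod 5); (4|5)=+1, (2|5)=-1; sign (−1)^0·+1^4·-1^7 = -1.
(a,b)_2: α=13, β=-2; u≡5, v≡1 (mod 8); ε(u)ε(v)=0·0, αω(v)=13·0, βω(u)=-2·1; sum ≡ 0  ⇒  +1.
(a,b)_∞: sgn(170)=+, sgn(-3927)=−, so +1.
(a,b)_3: α=0, u≡2; β=5, v≡2 (mod 3); (2|3)=-1, (2|3)=-1; sign (−1)^0·-1^5·-1^0 = -1.
Ram(170, -3927) = {3, 5}; no ℚ_3-point on the conic.

[3, 5]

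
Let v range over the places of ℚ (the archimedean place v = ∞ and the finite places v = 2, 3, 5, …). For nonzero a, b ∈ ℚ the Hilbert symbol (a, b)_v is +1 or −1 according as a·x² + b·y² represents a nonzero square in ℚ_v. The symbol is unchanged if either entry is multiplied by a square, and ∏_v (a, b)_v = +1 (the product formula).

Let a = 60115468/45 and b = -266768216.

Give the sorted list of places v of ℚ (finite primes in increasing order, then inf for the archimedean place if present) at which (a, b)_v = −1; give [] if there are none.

Mod squares: a ≡ 260015, b ≡ -551174. Check v ∈ {∞, 2, 3, 5, 7, 11, 13, 17, 19, 23, 29, 43}.
v=17: a=17^3·(≡12), b=17^1·(≡10) mod 17; (12|17)=-1, (10|17)=-1; (−1)^{3·1·8}·(-1)^1·(-1)^3 = +1.
v=29: a=29^0·(≡13), b=29^1·(≡12) mod 29; (13|29)=+1, (12|29)=-1; (−1)^{0·1·14}·(+1)^1·(-1)^0 = +1.
v=∞: 260015 > 0 and -551174 < 0  ⇒  (a,b)_∞ = +1.
v=11: a=11^0·(≡6), b=11^2·(≡1) mod 11; (6|11)=-1, (1|11)=+1; (−1)^{0·2·5}·(-1)^2·(+1)^0 = +1.
v=3: a=3^-2·(≡2), b=3^0·(≡1) mod 3; (2|3)=-1, (1|3)=+1; (−1)^{-2·0·1}·(-1)^0·(+1)^-2 = +1.
v=43: a=43^0·(≡3), b=43^1·(≡42) mod 43; (3|43)=-1, (42|43)=-1; (−1)^{0·1·21}·(-1)^1·(-1)^0 = -1.
v=5: a=5^-1·(≡2), b=5^0·(≡4) mod 5; (2|5)=-1, (4|5)=+1; (−1)^{-1·0·2}·(-1)^0·(+1)^-1 = +1.
v=7: a=7^1·(≡3), b=7^0·(≡6) mod 7; (3|7)=-1, (6|7)=-1; (−1)^{1·0·3}·(-1)^0·(-1)^1 = -1.
v=23: a=23^1·(≡4), b=23^0·(≡21) mod 23; (4|23)=+1, (21|23)=-1; (−1)^{1·0·11}·(+1)^0·(-1)^1 = -1.
v=13: a=13^0·(≡6), b=13^1·(≡11) mod 13; (6|13)=-1, (11|13)=-1; (−1)^{0·1·6}·(-1)^1·(-1)^0 = -1.
v=2: v_2(a)=2, v_2(b)=3; units ≡ 7, 5 (mod 8); ε·ε+αω+βω = 1·0+2·1+3·0 ≡ 0  ⇒  (a,b)_2 = +1.
v=19: a=19^1·(≡5), b=19^0·(≡11) mod 19; (5|19)=+1, (11|19)=+1; (−1)^{1·0·9}·(+1)^0·(+1)^1 = +1.
|Ram(260015, -551174)| = 4, even; anisotropic at {7, 13, 23, 43}.

[7, 13, 23, 43]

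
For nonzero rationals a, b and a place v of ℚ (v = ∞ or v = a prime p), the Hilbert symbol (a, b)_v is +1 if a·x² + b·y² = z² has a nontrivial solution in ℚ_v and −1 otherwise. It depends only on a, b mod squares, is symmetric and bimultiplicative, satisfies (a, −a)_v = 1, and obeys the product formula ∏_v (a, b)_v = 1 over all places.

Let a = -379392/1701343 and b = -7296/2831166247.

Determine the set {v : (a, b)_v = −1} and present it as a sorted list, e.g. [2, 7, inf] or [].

(a, b) ≡ (-10374, -798) mod (ℚ^×)²; places V = {2, 3, 7, 13, 17, 19, 29, ∞}.
(a,b)_19: α=1, u≡11; β=1, v≡14 (mod 19); (11|19)=+1, (14|19)=-1; sign (−1)^1·+1^1·-1^1 = +1.
(a,b)_∞: sgn(-10374)=−, sgn(-798)=−, so -1.
(a,b)_29: α=-2, u≡2; β=0, v≡11 (mod 29); (2|29)=-1, (11|29)=-1; sign (−1)^0·-1^0·-1^-2 = +1.
(a,b)_13: α=1, u≡2; β=-4, v≡5 (mod 13); (2|13)=-1, (5|13)=-1; sign (−1)^0·-1^-4·-1^1 = -1.
(a,b)_7: α=-1, u≡4; β=-3, v≡6 (mod 7); (4|7)=+1, (6|7)=-1; sign (−1)^1·+1^-3·-1^-1 = +1.
(a,b)_2: α=9, β=7; u≡5, v≡1 (mod 8); ε(u)ε(v)=0·0, αω(v)=9·0, βω(u)=7·1; sum ≡ 1  ⇒  -1.
(a,b)_17: α=-2, u≡13; β=-2, v≡16 (mod 17); (13|17)=+1, (16|17)=+1; sign (−1)^0·+1^-2·+1^-2 = +1.
(a,b)_3: α=1, u≡1; β=1, v≡1 (mod 3); (1|3)=+1, (1|3)=+1; sign (−1)^1·+1^1·+1^1 = -1.
Ram(-10374, -798) = {2, 3, 13, ∞}; no ℚ_2-point on the conic.

[2, 3, 13, inf]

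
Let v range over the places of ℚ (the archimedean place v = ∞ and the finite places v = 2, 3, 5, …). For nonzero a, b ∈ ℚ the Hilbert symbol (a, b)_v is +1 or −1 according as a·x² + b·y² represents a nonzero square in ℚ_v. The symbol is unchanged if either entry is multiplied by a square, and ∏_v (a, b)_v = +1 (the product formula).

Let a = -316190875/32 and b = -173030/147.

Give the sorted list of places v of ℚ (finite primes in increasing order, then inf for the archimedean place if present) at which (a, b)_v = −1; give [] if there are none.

[2, 5, 11, inf]

(a, b) ≡ (-1430, -4290) mod (ℚ^×)²; places V = {2, 3, 5, 7, 11, 13, 19, ∞}.
(a,b)_13: α=1, u≡11; β=1, v≡7 (mod 13); (11|13)=-1, (7|13)=-1; sign (−1)^0·-1^1·-1^1 = +1.
(a,b)_2: α=-5, β=1; u≡5, v≡7 (mod 8); ε(u)ε(v)=0·1, αω(v)=-5·0, βω(u)=1·1; sum ≡ 1  ⇒  -1.
(a,b)_∞: sgn(-1430)=−, sgn(-4290)=−, so -1.
(a,b)_7: α=2, u≡3; β=-2, v≡1 (mod 7); (3|7)=-1, (1|7)=+1; sign (−1)^0·-1^-2·+1^2 = +1.
(a,b)_11: α=1, u≡8; β=3, v≡6 (mod 11); (8|11)=-1, (6|11)=-1; sign (−1)^1·-1^3·-1^1 = -1.
(a,b)_3: α=0, u≡1; β=-1, v≡1 (mod 3); (1|3)=+1, (1|3)=+1; sign (−1)^0·+1^-1·+1^0 = +1.
(a,b)_5: α=3, u≡4; β=1, v≡2 (mod 5); (4|5)=+1, (2|5)=-1; sign (−1)^0·+1^1·-1^3 = -1.
(a,b)_19: α=2, u≡18; β=0, v≡7 (mod 19); (18|19)=-1, (7|19)=+1; sign (−1)^0·-1^0·+1^2 = +1.
|Ram(-1430, -4290)| = 4, even; anisotropic at {2, 5, 11, ∞}.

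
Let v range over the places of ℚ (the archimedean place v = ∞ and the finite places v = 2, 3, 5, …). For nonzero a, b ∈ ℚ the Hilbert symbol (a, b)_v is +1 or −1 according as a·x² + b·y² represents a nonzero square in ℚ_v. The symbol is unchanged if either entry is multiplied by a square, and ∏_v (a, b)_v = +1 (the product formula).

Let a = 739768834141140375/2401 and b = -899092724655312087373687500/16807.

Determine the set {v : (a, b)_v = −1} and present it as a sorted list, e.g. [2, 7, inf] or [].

[2, 3, 5, 7, 11, 23, 37, 41]

Mod squares: a ≡ 615, b ≡ -1245013. Check v ∈ {∞, 2, 3, 5, 7, 11, 13, 19, 23, 37, 41}.
v=41: a=41^1·(≡26), b=41^2·(≡35) mod 41; (26|41)=-1, (35|41)=-1; (−1)^{1·2·20}·(-1)^2·(-1)^1 = -1.
v=23: a=23^2·(≡15), b=23^3·(≡21) mod 23; (15|23)=-1, (21|23)=-1; (−1)^{2·3·11}·(-1)^3·(-1)^2 = -1.
v=∞: 615 > 0 and -1245013 < 0  ⇒  (a,b)_∞ = +1.
v=2: v_2(a)=0, v_2(b)=2; units ≡ 7, 3 (mod 8); ε·ε+αω+βω = 1·1+0·1+2·0 ≡ 1  ⇒  (a,b)_2 = -1.
v=3: a=3^3·(≡1), b=3^2·(≡2) mod 3; (1|3)=+1, (2|3)=-1; (−1)^{3·2·1}·(+1)^2·(-1)^3 = -1.
v=5: a=5^3·(≡3), b=5^6·(≡2) mod 5; (3|5)=-1, (2|5)=-1; (−1)^{3·6·2}·(-1)^6·(-1)^3 = -1.
v=7: a=7^-4·(≡5), b=7^-5·(≡1) mod 7; (5|7)=-1, (1|7)=+1; (−1)^{-4·-5·3}·(-1)^-5·(+1)^-4 = -1.
v=19: a=19^2·(≡7), b=19^3·(≡17) mod 19; (7|19)=+1, (17|19)=+1; (−1)^{2·3·9}·(+1)^3·(+1)^2 = +1.
v=37: a=37^2·(≡5), b=37^3·(≡12) mod 37; (5|37)=-1, (12|37)=+1; (−1)^{2·3·18}·(-1)^3·(+1)^2 = -1.
v=13: a=13^2·(≡12), b=13^2·(≡9) mod 13; (12|13)=+1, (9|13)=+1; (−1)^{2·2·6}·(+1)^2·(+1)^2 = +1.
v=11: a=11^2·(≡8), b=11^3·(≡10) mod 11; (8|11)=-1, (10|11)=-1; (−1)^{2·3·5}·(-1)^3·(-1)^2 = -1.
(615, -1245013 / ℚ) ramifies at {2, 3, 5, 7, 11, 23, 37, 41}: a division algebra.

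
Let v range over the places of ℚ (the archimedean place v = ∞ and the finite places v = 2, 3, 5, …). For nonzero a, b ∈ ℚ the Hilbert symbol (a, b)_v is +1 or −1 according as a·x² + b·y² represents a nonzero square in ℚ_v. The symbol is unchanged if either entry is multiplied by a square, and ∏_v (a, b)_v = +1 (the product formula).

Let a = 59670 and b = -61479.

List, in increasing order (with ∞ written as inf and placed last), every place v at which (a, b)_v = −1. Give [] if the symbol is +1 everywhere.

(a, b) ≡ (6630, -759) mod (ℚ^×)²; places V = {2, 3, 5, 11, 13, 17, 23, ∞}.
(a,b)_13: α=1, u≡1; β=0, v≡11 (mod 13); (1|13)=+1, (11|13)=-1; sign (−1)^0·+1^0·-1^1 = -1.
(a,b)_23: α=0, u≡8; β=1, v≡18 (mod 23); (8|23)=+1, (18|23)=+1; sign (−1)^0·+1^1·+1^0 = +1.
(a,b)_17: α=1, u≡8; β=0, v≡10 (mod 17); (8|17)=+1, (10|17)=-1; sign (−1)^0·+1^0·-1^1 = -1.
(a,b)_5: α=1, u≡4; β=0, v≡1 (mod 5); (4|5)=+1, (1|5)=+1; sign (−1)^0·+1^0·+1^1 = +1.
(a,b)_2: α=1, β=0; u≡3, v≡1 (mod 8); ε(u)ε(v)=1·0, αω(v)=1·0, βω(u)=0·1; sum ≡ 0  ⇒  +1.
(a,b)_∞: sgn(6630)=+, sgn(-759)=−, so +1.
(a,b)_11: α=0, u≡6; β=1, v≡10 (mod 11); (6|11)=-1, (10|11)=-1; sign (−1)^0·-1^1·-1^0 = -1.
(a,b)_3: α=3, u≡2; β=5, v≡2 (mod 3); (2|3)=-1, (2|3)=-1; sign (−1)^1·-1^5·-1^3 = -1.
(6630, -759 / ℚ) ramifies at {3, 11, 13, 17}: a division algebra.

[3, 11, 13, 17]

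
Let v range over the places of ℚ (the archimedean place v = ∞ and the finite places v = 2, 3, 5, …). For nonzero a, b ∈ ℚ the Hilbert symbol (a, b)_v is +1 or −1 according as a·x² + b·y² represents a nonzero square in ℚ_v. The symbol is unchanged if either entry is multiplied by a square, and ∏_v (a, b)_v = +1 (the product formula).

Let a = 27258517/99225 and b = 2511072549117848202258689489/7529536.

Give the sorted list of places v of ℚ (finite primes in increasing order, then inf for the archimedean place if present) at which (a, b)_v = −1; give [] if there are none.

[11, 43]

(a, b) ≡ (1333, 20808689) mod (ℚ^×)²; places V = {2, 3, 5, 7, 11, 13, 29, 31, 37, 41, 43, ∞}.
(a,b)_5: α=-2, u≡3; β=0, v≡4 (mod 5); (3|5)=-1, (4|5)=+1; sign (−1)^0·-1^0·+1^-2 = +1.
(a,b)_13: α=2, u≡6; β=6, v≡6 (mod 13); (6|13)=-1, (6|13)=-1; sign (−1)^0·-1^6·-1^2 = +1.
(a,b)_2: α=0, β=-6; u≡5, v≡1 (mod 8); ε(u)ε(v)=0·0, αω(v)=0·0, βω(u)=-6·1; sum ≡ 0  ⇒  +1.
(a,b)_∞: sgn(1333)=+, sgn(20808689)=+, so +1.
(a,b)_11: α=2, u≡6; β=5, v≡6 (mod 11); (6|11)=-1, (6|11)=-1; sign (−1)^0·-1^5·-1^2 = -1.
(a,b)_37: α=0, u≡26; β=1, v≡30 (mod 37); (26|37)=+1, (30|37)=+1; sign (−1)^0·+1^1·+1^0 = +1.
(a,b)_41: α=0, u≡40; β=1, v≡1 (mod 41); (40|41)=+1, (1|41)=+1; sign (−1)^0·+1^1·+1^0 = +1.
(a,b)_7: α=-2, u≡3; β=-6, v≡5 (mod 7); (3|7)=-1, (5|7)=-1; sign (−1)^0·-1^-6·-1^-2 = +1.
(a,b)_29: α=0, u≡7; β=1, v≡7 (mod 29); (7|29)=+1, (7|29)=+1; sign (−1)^0·+1^1·+1^0 = +1.
(a,b)_31: α=1, u≡22; β=4, v≡19 (mod 31); (22|31)=-1, (19|31)=+1; sign (−1)^0·-1^4·+1^1 = +1.
(a,b)_3: α=-4, u≡1; β=0, v≡2 (mod 3); (1|3)=+1, (2|3)=-1; sign (−1)^0·+1^0·-1^-4 = +1.
(a,b)_43: α=1, u≡31; β=3, v≡31 (mod 43); (31|43)=+1, (31|43)=+1; sign (−1)^1·+1^3·+1^1 = -1.
(1333, 20808689 / ℚ) ramifies at {11, 43}: a division algebra.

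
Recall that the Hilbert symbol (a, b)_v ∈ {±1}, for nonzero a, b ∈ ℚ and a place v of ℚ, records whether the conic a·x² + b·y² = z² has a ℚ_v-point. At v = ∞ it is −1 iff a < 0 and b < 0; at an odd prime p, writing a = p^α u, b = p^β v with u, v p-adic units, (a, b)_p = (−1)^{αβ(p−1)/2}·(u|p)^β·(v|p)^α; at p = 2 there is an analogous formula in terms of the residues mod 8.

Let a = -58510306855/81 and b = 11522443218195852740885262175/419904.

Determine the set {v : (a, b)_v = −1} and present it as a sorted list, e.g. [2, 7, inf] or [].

[5, 13, 23, 41]

(a, b) ≡ (-18655, 23023) mod (ℚ^×)²; places V = {2, 3, 5, 7, 11, 13, 19, 23, 41, ∞}.
(a,b)_5: α=1, u≡4; β=2, v≡3 (mod 5); (4|5)=+1, (3|5)=-1; sign (−1)^0·+1^2·-1^1 = -1.
(a,b)_13: α=1, u≡11; β=3, v≡12 (mod 13); (11|13)=-1, (12|13)=+1; sign (−1)^0·-1^3·+1^1 = -1.
(a,b)_19: α=0, u≡2; β=2, v≡18 (mod 19); (2|19)=-1, (18|19)=-1; sign (−1)^0·-1^2·-1^0 = +1.
(a,b)_∞: sgn(-18655)=−, sgn(23023)=+, so +1.
(a,b)_2: α=0, β=-6; u≡1, v≡7 (mod 8); ε(u)ε(v)=0·1, αω(v)=0·0, βω(u)=-6·0; sum ≡ 0  ⇒  +1.
(a,b)_3: α=-4, u≡2; β=-8, v≡1 (mod 3); (2|3)=-1, (1|3)=+1; sign (−1)^0·-1^-8·+1^-4 = +1.
(a,b)_23: α=2, u≡20; β=5, v≡2 (mod 23); (20|23)=-1, (2|23)=+1; sign (−1)^0·-1^5·+1^2 = -1.
(a,b)_7: α=3, u≡4; β=9, v≡3 (mod 7); (4|7)=+1, (3|7)=-1; sign (−1)^1·+1^9·-1^3 = +1.
(a,b)_11: α=2, u≡4; β=3, v≡9 (mod 11); (4|11)=+1, (9|11)=+1; sign (−1)^0·+1^3·+1^2 = +1.
(a,b)_41: α=1, u≡10; β=2, v≡34 (mod 41); (10|41)=+1, (34|41)=-1; sign (−1)^0·+1^2·-1^1 = -1.
|Ram(-18655, 23023)| = 4, even; anisotropic at {5, 13, 23, 41}.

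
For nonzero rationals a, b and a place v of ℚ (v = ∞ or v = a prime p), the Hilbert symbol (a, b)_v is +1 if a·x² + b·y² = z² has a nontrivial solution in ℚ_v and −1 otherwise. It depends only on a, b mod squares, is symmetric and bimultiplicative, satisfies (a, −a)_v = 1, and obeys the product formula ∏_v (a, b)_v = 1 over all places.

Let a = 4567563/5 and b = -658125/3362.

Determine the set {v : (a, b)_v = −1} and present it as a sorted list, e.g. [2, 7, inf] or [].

Mod squares: a ≡ 15015, b ≡ -26. Check v ∈ {∞, 2, 3, 5, 7, 11, 13, 41}.
v=∞: 15015 > 0 and -26 < 0  ⇒  (a,b)_∞ = +1.
v=3: a=3^3·(≡1), b=3^4·(≡1) mod 3; (1|3)=+1, (1|3)=+1; (−1)^{3·4·1}·(+1)^4·(+1)^3 = +1.
v=2: v_2(a)=0, v_2(b)=-1; units ≡ 7, 3 (mod 8); ε·ε+αω+βω = 1·1+0·1+-1·0 ≡ 1  ⇒  (a,b)_2 = -1.
v=13: a=13^3·(≡5), b=13^1·(≡11) mod 13; (5|13)=-1, (11|13)=-1; (−1)^{3·1·6}·(-1)^1·(-1)^3 = +1.
v=7: a=7^1·(≡5), b=7^0·(≡4) mod 7; (5|7)=-1, (4|7)=+1; (−1)^{1·0·3}·(-1)^0·(+1)^1 = +1.
v=11: a=11^1·(≡1), b=11^0·(≡7) mod 11; (1|11)=+1, (7|11)=-1; (−1)^{1·0·5}·(+1)^0·(-1)^1 = -1.
v=5: a=5^-1·(≡3), b=5^4·(≡1) mod 5; (3|5)=-1, (1|5)=+1; (−1)^{-1·4·2}·(-1)^4·(+1)^-1 = +1.
v=41: a=41^0·(≡8), b=41^-2·(≡24) mod 41; (8|41)=+1, (24|41)=-1; (−1)^{0·-2·20}·(+1)^-2·(-1)^0 = +1.
Ram(15015, -26) = {2, 11}; no ℚ_2-point on the conic.

[2, 11]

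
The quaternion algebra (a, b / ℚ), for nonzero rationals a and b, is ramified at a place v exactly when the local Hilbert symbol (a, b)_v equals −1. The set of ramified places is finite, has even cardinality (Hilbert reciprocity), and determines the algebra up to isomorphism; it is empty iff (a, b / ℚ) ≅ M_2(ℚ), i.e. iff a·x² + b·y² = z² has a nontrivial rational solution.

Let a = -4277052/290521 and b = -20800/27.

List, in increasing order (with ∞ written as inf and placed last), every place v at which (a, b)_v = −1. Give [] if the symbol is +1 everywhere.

Mod squares: a ≡ -703, b ≡ -39. Check v ∈ {∞, 2, 3, 5, 7, 11, 13, 19, 37}.
v=13: a=13^2·(≡12), b=13^1·(≡12) mod 13; (12|13)=+1, (12|13)=+1; (−1)^{2·1·6}·(+1)^1·(+1)^2 = +1.
v=19: a=19^1·(≡9), b=19^0·(≡3) mod 19; (9|19)=+1, (3|19)=-1; (−1)^{1·0·9}·(+1)^0·(-1)^1 = -1.
v=∞: -703 < 0 and -39 < 0  ⇒  (a,b)_∞ = -1.
v=5: a=5^0·(≡3), b=5^2·(≡4) mod 5; (3|5)=-1, (4|5)=+1; (−1)^{0·2·2}·(-1)^2·(+1)^0 = +1.
v=37: a=37^1·(≡15), b=37^0·(≡8) mod 37; (15|37)=-1, (8|37)=-1; (−1)^{1·0·18}·(-1)^0·(-1)^1 = -1.
v=3: a=3^2·(≡2), b=3^-3·(≡2) mod 3; (2|3)=-1, (2|3)=-1; (−1)^{2·-3·1}·(-1)^-3·(-1)^2 = -1.
v=7: a=7^-4·(≡2), b=7^0·(≡3) mod 7; (2|7)=+1, (3|7)=-1; (−1)^{-4·0·3}·(+1)^0·(-1)^-4 = +1.
v=11: a=11^-2·(≡4), b=11^0·(≡9) mod 11; (4|11)=+1, (9|11)=+1; (−1)^{-2·0·5}·(+1)^0·(+1)^-2 = +1.
v=2: v_2(a)=2, v_2(b)=6; units ≡ 1, 1 (mod 8); ε·ε+αω+βω = 0·0+2·0+6·0 ≡ 0  ⇒  (a,b)_2 = +1.
(-703, -39 / ℚ) ramifies at {3, 19, 37, ∞}: a division algebra.

[3, 19, 37, inf]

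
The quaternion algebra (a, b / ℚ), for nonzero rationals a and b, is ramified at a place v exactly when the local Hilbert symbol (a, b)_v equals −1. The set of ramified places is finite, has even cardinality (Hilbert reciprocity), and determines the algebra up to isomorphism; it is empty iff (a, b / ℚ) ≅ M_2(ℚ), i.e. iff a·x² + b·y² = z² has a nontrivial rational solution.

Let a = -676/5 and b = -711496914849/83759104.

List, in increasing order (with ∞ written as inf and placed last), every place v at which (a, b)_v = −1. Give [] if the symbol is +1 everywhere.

Mod squares: a ≡ -5, b ≡ -41. Check v ∈ {∞, 2, 3, 5, 7, 11, 13, 17, 41}.
v=3: a=3^0·(≡1), b=3^6·(≡1) mod 3; (1|3)=+1, (1|3)=+1; (−1)^{0·6·1}·(+1)^6·(+1)^0 = +1.
v=∞: -5 < 0 and -41 < 0  ⇒  (a,b)_∞ = -1.
v=5: a=5^-1·(≡4), b=5^0·(≡4) mod 5; (4|5)=+1, (4|5)=+1; (−1)^{-1·0·2}·(+1)^0·(+1)^-1 = +1.
v=17: a=17^0·(≡11), b=17^2·(≡11) mod 17; (11|17)=-1, (11|17)=-1; (−1)^{0·2·8}·(-1)^2·(-1)^0 = +1.
v=7: a=7^0·(≡2), b=7^2·(≡1) mod 7; (2|7)=+1, (1|7)=+1; (−1)^{0·2·3}·(+1)^2·(+1)^0 = +1.
v=2: v_2(a)=2, v_2(b)=-12; units ≡ 3, 7 (mod 8); ε·ε+αω+βω = 1·1+2·0+-12·1 ≡ 1  ⇒  (a,b)_2 = -1.
v=41: a=41^0·(≡37), b=41^3·(≡20) mod 41; (37|41)=+1, (20|41)=+1; (−1)^{0·3·20}·(+1)^3·(+1)^0 = +1.
v=11: a=11^0·(≡10), b=11^-2·(≡1) mod 11; (10|11)=-1, (1|11)=+1; (−1)^{0·-2·5}·(-1)^-2·(+1)^0 = +1.
v=13: a=13^2·(≡7), b=13^-2·(≡5) mod 13; (7|13)=-1, (5|13)=-1; (−1)^{2·-2·6}·(-1)^-2·(-1)^2 = +1.
|Ram(-5, -41)| = 2, even; anisotropic at {2, ∞}.

[2, inf]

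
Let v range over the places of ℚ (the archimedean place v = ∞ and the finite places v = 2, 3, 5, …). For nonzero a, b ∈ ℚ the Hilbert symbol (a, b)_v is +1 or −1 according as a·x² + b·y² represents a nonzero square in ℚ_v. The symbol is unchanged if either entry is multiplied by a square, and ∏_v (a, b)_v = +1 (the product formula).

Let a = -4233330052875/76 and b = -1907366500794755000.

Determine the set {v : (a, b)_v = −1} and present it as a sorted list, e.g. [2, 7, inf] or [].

[5, 11, 13, 17, 19, inf]

(a, b) ≡ (-515185, -1103102) mod (ℚ^×)²; places V = {2, 3, 5, 7, 11, 13, 17, 19, 29, ∞}.
(a,b)_3: α=2, u≡2; β=0, v≡1 (mod 3); (2|3)=-1, (1|3)=+1; sign (−1)^0·-1^0·+1^2 = +1.
(a,b)_5: α=3, u≡2; β=4, v≡2 (mod 5); (2|5)=-1, (2|5)=-1; sign (−1)^0·-1^4·-1^3 = -1.
(a,b)_17: α=3, u≡6; β=4, v≡5 (mod 17); (6|17)=-1, (5|17)=-1; sign (−1)^0·-1^4·-1^3 = -1.
(a,b)_2: α=-2, β=3; u≡7, v≡1 (mod 8); ε(u)ε(v)=1·0, αω(v)=-2·0, βω(u)=3·0; sum ≡ 0  ⇒  +1.
(a,b)_13: α=0, u≡7; β=3, v≡12 (mod 13); (7|13)=-1, (12|13)=+1; sign (−1)^0·-1^3·+1^0 = -1.
(a,b)_19: α=-1, u≡4; β=1, v≡5 (mod 19); (4|19)=+1, (5|19)=+1; sign (−1)^1·+1^1·+1^-1 = -1.
(a,b)_11: α=1, u≡1; β=1, v≡5 (mod 11); (1|11)=+1, (5|11)=+1; sign (−1)^1·+1^1·+1^1 = -1.
(a,b)_29: α=1, u≡26; β=1, v≡3 (mod 29); (26|29)=-1, (3|29)=-1; sign (−1)^0·-1^1·-1^1 = +1.
(a,b)_∞: sgn(-515185)=−, sgn(-1103102)=−, so -1.
(a,b)_7: α=4, u≡1; β=3, v≡6 (mod 7); (1|7)=+1, (6|7)=-1; sign (−1)^0·+1^3·-1^4 = +1.
|Ram(-515185, -1103102)| = 6, even; anisotropic at {5, 11, 13, 17, 19, ∞}.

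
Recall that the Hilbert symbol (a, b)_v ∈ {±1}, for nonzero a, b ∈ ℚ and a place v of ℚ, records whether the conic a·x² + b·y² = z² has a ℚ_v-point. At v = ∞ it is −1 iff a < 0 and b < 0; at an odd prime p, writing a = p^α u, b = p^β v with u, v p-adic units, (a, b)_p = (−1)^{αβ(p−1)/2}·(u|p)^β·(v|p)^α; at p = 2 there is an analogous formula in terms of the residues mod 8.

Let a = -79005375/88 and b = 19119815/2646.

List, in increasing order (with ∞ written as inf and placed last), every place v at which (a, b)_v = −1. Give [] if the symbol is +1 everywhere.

Mod squares: a ≡ -330, b ≡ 5610. Check v ∈ {∞, 2, 3, 5, 7, 11, 13, 17}.
v=11: a=11^-1·(≡3), b=11^3·(≡9) mod 11; (3|11)=+1, (9|11)=+1; (−1)^{-1·3·5}·(+1)^3·(+1)^-1 = -1.
v=2: v_2(a)=-3, v_2(b)=-1; units ≡ 3, 5 (mod 8); ε·ε+αω+βω = 1·0+-3·1+-1·1 ≡ 0  ⇒  (a,b)_2 = +1.
v=17: a=17^2·(≡12), b=17^1·(≡7) mod 17; (12|17)=-1, (7|17)=-1; (−1)^{2·1·8}·(-1)^1·(-1)^2 = -1.
v=7: a=7^0·(≡5), b=7^-2·(≡3) mod 7; (5|7)=-1, (3|7)=-1; (−1)^{0·-2·3}·(-1)^-2·(-1)^0 = +1.
v=∞: -330 < 0 and 5610 > 0  ⇒  (a,b)_∞ = +1.
v=13: a=13^0·(≡11), b=13^2·(≡5) mod 13; (11|13)=-1, (5|13)=-1; (−1)^{0·2·6}·(-1)^2·(-1)^0 = +1.
v=5: a=5^3·(≡4), b=5^1·(≡3) mod 5; (4|5)=+1, (3|5)=-1; (−1)^{3·1·2}·(+1)^1·(-1)^3 = -1.
v=3: a=3^7·(≡1), b=3^-3·(≡1) mod 3; (1|3)=+1, (1|3)=+1; (−1)^{7·-3·1}·(+1)^-3·(+1)^7 = -1.
Ram(-330, 5610) = {3, 5, 11, 17}; no ℚ_3-point on the conic.

[3, 5, 11, 17]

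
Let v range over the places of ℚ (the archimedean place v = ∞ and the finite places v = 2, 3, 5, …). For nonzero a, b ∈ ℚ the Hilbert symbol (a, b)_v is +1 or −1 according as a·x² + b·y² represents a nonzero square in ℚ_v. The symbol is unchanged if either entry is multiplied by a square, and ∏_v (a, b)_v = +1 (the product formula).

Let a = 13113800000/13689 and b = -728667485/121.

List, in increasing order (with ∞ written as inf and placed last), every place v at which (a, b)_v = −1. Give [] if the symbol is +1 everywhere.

Mod squares: a ≡ 327845, b ≡ -303485. Check v ∈ {∞, 2, 3, 5, 7, 11, 13, 17, 19, 23, 29}.
v=29: a=29^1·(≡13), b=29^1·(≡1) mod 29; (13|29)=+1, (1|29)=+1; (−1)^{1·1·14}·(+1)^1·(+1)^1 = +1.
v=3: a=3^-4·(≡2), b=3^0·(≡1) mod 3; (2|3)=-1, (1|3)=+1; (−1)^{-4·0·1}·(-1)^0·(+1)^-4 = +1.
v=2: v_2(a)=6, v_2(b)=0; units ≡ 5, 3 (mod 8); ε·ε+αω+βω = 0·1+6·1+0·1 ≡ 0  ⇒  (a,b)_2 = +1.
v=23: a=23^0·(≡8), b=23^1·(≡22) mod 23; (8|23)=+1, (22|23)=-1; (−1)^{0·1·11}·(+1)^1·(-1)^0 = +1.
v=17: a=17^1·(≡11), b=17^0·(≡15) mod 17; (11|17)=-1, (15|17)=+1; (−1)^{1·0·8}·(-1)^0·(+1)^1 = +1.
v=5: a=5^5·(≡4), b=5^1·(≡3) mod 5; (4|5)=+1, (3|5)=-1; (−1)^{5·1·2}·(+1)^1·(-1)^5 = -1.
v=7: a=7^1·(≡6), b=7^5·(≡5) mod 7; (6|7)=-1, (5|7)=-1; (−1)^{1·5·3}·(-1)^5·(-1)^1 = -1.
v=∞: 327845 > 0 and -303485 < 0  ⇒  (a,b)_∞ = +1.
v=13: a=13^-2·(≡5), b=13^1·(≡10) mod 13; (5|13)=-1, (10|13)=+1; (−1)^{-2·1·6}·(-1)^1·(+1)^-2 = -1.
v=11: a=11^0·(≡3), b=11^-2·(≡4) mod 11; (3|11)=+1, (4|11)=+1; (−1)^{0·-2·5}·(+1)^-2·(+1)^0 = +1.
v=19: a=19^1·(≡8), b=19^0·(≡2) mod 19; (8|19)=-1, (2|19)=-1; (−1)^{1·0·9}·(-1)^0·(-1)^1 = -1.
|Ram(327845, -303485)| = 4, even; anisotropic at {5, 7, 13, 19}.

[5, 7, 13, 19]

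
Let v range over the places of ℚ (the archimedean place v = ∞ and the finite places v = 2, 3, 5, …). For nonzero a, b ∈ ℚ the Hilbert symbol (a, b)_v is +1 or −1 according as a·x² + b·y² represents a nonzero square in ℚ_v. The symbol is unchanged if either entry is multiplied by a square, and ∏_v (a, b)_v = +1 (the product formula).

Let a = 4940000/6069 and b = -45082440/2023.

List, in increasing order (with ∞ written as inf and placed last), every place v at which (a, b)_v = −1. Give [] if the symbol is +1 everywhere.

[2, 3, 7, 13]

(a, b) ≡ (10374, -51870) mod (ℚ^×)²; places V = {2, 3, 5, 7, 13, 17, 19, ∞}.
(a,b)_17: α=-2, u≡1; β=-2, v≡14 (mod 17); (1|17)=+1, (14|17)=-1; sign (−1)^0·+1^-2·-1^-2 = +1.
(a,b)_13: α=1, u≡8; β=3, v≡9 (mod 13); (8|13)=-1, (9|13)=+1; sign (−1)^0·-1^3·+1^1 = -1.
(a,b)_∞: sgn(10374)=+, sgn(-51870)=−, so +1.
(a,b)_7: α=-1, u≡5; β=-1, v≡5 (mod 7); (5|7)=-1, (5|7)=-1; sign (−1)^1·-1^-1·-1^-1 = -1.
(a,b)_5: α=4, u≡1; β=1, v≡4 (mod 5); (1|5)=+1, (4|5)=+1; sign (−1)^0·+1^1·+1^4 = +1.
(a,b)_2: α=5, β=3; u≡3, v≡1 (mod 8); ε(u)ε(v)=1·0, αω(v)=5·0, βω(u)=3·1; sum ≡ 1  ⇒  -1.
(a,b)_19: α=1, u≡10; β=1, v≡4 (mod 19); (10|19)=-1, (4|19)=+1; sign (−1)^1·-1^1·+1^1 = +1.
(a,b)_3: α=-1, u≡2; β=3, v≡2 (mod 3); (2|3)=-1, (2|3)=-1; sign (−1)^1·-1^3·-1^-1 = -1.
Ram(10374, -51870) = {2, 3, 7, 13}; no ℚ_2-point on the conic.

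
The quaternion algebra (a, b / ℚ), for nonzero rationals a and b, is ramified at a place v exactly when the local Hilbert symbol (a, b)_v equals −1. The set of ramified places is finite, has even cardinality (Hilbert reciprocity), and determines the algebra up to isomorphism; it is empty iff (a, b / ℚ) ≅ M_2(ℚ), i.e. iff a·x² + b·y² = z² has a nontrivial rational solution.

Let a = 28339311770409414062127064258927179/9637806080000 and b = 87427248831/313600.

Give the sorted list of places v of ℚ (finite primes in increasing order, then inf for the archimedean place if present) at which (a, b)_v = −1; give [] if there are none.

[2, 11, 17, 41]

(a, b) ≡ (117412438, 4199) mod (ℚ^×)²; places V = {2, 3, 5, 7, 11, 13, 17, 19, 31, 41, ∞}.
(a,b)_17: α=3, u≡10; β=1, v≡16 (mod 17); (10|17)=-1, (16|17)=+1; sign (−1)^0·-1^1·+1^3 = -1.
(a,b)_31: α=1, u≡24; β=0, v≡2 (mod 31); (24|31)=-1, (2|31)=+1; sign (−1)^0·-1^0·+1^1 = +1.
(a,b)_11: α=5, u≡8; β=0, v≡10 (mod 11); (8|11)=-1, (10|11)=-1; sign (−1)^0·-1^0·-1^5 = -1.
(a,b)_5: α=-4, u≡3; β=-2, v≡4 (mod 5); (3|5)=-1, (4|5)=+1; sign (−1)^0·-1^-2·+1^-4 = +1.
(a,b)_7: α=-6, u≡6; β=-2, v≡3 (mod 7); (6|7)=-1, (3|7)=-1; sign (−1)^0·-1^-2·-1^-6 = +1.
(a,b)_∞: sgn(117412438)=+, sgn(4199)=+, so +1.
(a,b)_13: α=9, u≡11; β=5, v≡11 (mod 13); (11|13)=-1, (11|13)=-1; sign (−1)^0·-1^5·-1^9 = +1.
(a,b)_2: α=-17, β=-8; u≡3, v≡7 (mod 8); ε(u)ε(v)=1·1, αω(v)=-17·0, βω(u)=-8·1; sum ≡ 1  ⇒  -1.
(a,b)_3: α=18, u≡1; β=6, v≡2 (mod 3); (1|3)=+1, (2|3)=-1; sign (−1)^0·+1^6·-1^18 = +1.
(a,b)_41: α=1, u≡20; β=0, v≡15 (mod 41); (20|41)=+1, (15|41)=-1; sign (−1)^0·+1^0·-1^1 = -1.
(a,b)_19: α=3, u≡17; β=1, v≡14 (mod 19); (17|19)=+1, (14|19)=-1; sign (−1)^1·+1^1·-1^3 = +1.
(117412438, 4199 / ℚ) ramifies at {2, 11, 17, 41}: a division algebra.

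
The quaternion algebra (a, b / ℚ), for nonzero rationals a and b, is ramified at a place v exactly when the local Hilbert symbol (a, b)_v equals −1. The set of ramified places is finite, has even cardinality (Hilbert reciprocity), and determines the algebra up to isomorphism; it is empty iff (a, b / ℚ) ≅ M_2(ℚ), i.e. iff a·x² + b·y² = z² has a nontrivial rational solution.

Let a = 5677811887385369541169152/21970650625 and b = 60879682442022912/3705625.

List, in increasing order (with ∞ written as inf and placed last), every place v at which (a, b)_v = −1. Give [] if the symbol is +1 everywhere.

[19, 37]

(a, b) ≡ (210197, 13) mod (ℚ^×)²; places V = {2, 3, 5, 7, 11, 13, 19, 23, 37, ∞}.
(a,b)_3: α=6, u≡2; β=4, v≡1 (mod 3); (2|3)=-1, (1|3)=+1; sign (−1)^0·-1^4·+1^6 = +1.
(a,b)_2: α=12, β=12; u≡5, v≡5 (mod 8); ε(u)ε(v)=0·0, αω(v)=12·1, βω(u)=12·1; sum ≡ 0  ⇒  +1.
(a,b)_11: α=-4, u≡9; β=-2, v≡6 (mod 11); (9|11)=+1, (6|11)=-1; sign (−1)^0·+1^-2·-1^-4 = +1.
(a,b)_19: α=1, u≡1; β=2, v≡14 (mod 19); (1|19)=+1, (14|19)=-1; sign (−1)^0·+1^2·-1^1 = -1.
(a,b)_37: α=5, u≡6; β=2, v≡20 (mod 37); (6|37)=-1, (20|37)=-1; sign (−1)^0·-1^2·-1^5 = -1.
(a,b)_13: α=7, u≡4; β=5, v≡3 (mod 13); (4|13)=+1, (3|13)=+1; sign (−1)^0·+1^5·+1^7 = +1.
(a,b)_∞: sgn(210197)=+, sgn(13)=+, so +1.
(a,b)_7: α=-4, u≡2; β=-2, v≡5 (mod 7); (2|7)=+1, (5|7)=-1; sign (−1)^0·+1^-2·-1^-4 = +1.
(a,b)_5: α=-4, u≡2; β=-4, v≡3 (mod 5); (2|5)=-1, (3|5)=-1; sign (−1)^0·-1^-4·-1^-4 = +1.
(a,b)_23: α=1, u≡2; β=0, v≡3 (mod 23); (2|23)=+1, (3|23)=+1; sign (−1)^0·+1^0·+1^1 = +1.
Ram(210197, 13) = {19, 37}; no ℚ_19-point on the conic.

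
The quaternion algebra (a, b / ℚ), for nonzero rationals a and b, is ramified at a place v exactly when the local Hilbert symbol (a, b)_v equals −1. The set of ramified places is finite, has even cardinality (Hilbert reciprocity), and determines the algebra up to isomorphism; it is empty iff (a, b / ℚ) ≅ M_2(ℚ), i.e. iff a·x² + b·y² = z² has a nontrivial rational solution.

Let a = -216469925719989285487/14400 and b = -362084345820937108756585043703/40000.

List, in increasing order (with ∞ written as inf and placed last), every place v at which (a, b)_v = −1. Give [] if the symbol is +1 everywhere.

Mod squares: a ≡ -943, b ≡ -197087. Check v ∈ {∞, 2, 3, 5, 11, 13, 17, 19, 23, 41}.
v=2: v_2(a)=-6, v_2(b)=-6; units ≡ 1, 1 (mod 8); ε·ε+αω+βω = 0·0+-6·0+-6·0 ≡ 0  ⇒  (a,b)_2 = +1.
v=19: a=19^2·(≡6), b=19^3·(≡16) mod 19; (6|19)=+1, (16|19)=+1; (−1)^{2·3·9}·(+1)^3·(+1)^2 = +1.
v=11: a=11^4·(≡1), b=11^5·(≡8) mod 11; (1|11)=+1, (8|11)=-1; (−1)^{4·5·5}·(+1)^5·(-1)^4 = +1.
v=41: a=41^3·(≡18), b=41^5·(≡23) mod 41; (18|41)=+1, (23|41)=+1; (−1)^{3·5·20}·(+1)^5·(+1)^3 = +1.
v=5: a=5^-2·(≡3), b=5^-4·(≡3) mod 5; (3|5)=-1, (3|5)=-1; (−1)^{-2·-4·2}·(-1)^-4·(-1)^-2 = +1.
v=13: a=13^2·(≡2), b=13^2·(≡5) mod 13; (2|13)=-1, (5|13)=-1; (−1)^{2·2·6}·(-1)^2·(-1)^2 = +1.
v=23: a=23^3·(≡14), b=23^5·(≡14) mod 23; (14|23)=-1, (14|23)=-1; (−1)^{3·5·11}·(-1)^5·(-1)^3 = -1.
v=17: a=17^2·(≡15), b=17^2·(≡14) mod 17; (15|17)=+1, (14|17)=-1; (−1)^{2·2·8}·(+1)^2·(-1)^2 = +1.
v=3: a=3^-2·(≡2), b=3^2·(≡1) mod 3; (2|3)=-1, (1|3)=+1; (−1)^{-2·2·1}·(-1)^2·(+1)^-2 = +1.
v=∞: -943 < 0 and -197087 < 0  ⇒  (a,b)_∞ = -1.
|Ram(-943, -197087)| = 2, even; anisotropic at {23, ∞}.

[23, inf]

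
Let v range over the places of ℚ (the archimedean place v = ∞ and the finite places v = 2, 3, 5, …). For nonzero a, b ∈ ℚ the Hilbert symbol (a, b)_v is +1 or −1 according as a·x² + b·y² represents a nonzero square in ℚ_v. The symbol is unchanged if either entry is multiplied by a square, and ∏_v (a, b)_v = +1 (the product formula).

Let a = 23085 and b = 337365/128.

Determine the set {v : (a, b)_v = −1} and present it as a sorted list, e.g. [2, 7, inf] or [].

(a, b) ≡ (285, 170) mod (ℚ^×)²; places V = {2, 3, 5, 7, 17, 19, ∞}.
(a,b)_∞: sgn(285)=+, sgn(170)=+, so +1.
(a,b)_5: α=1, u≡2; β=1, v≡1 (mod 5); (2|5)=-1, (1|5)=+1; sign (−1)^0·-1^1·+1^1 = -1.
(a,b)_17: α=0, u≡16; β=1, v≡12 (mod 17); (16|17)=+1, (12|17)=-1; sign (−1)^0·+1^1·-1^0 = +1.
(a,b)_3: α=5, u≡2; β=4, v≡2 (mod 3); (2|3)=-1, (2|3)=-1; sign (−1)^0·-1^4·-1^5 = -1.
(a,b)_2: α=0, β=-7; u≡5, v≡5 (mod 8); ε(u)ε(v)=0·0, αω(v)=0·1, βω(u)=-7·1; sum ≡ 1  ⇒  -1.
(a,b)_7: α=0, u≡6; β=2, v≡2 (mod 7); (6|7)=-1, (2|7)=+1; sign (−1)^0·-1^2·+1^0 = +1.
(a,b)_19: α=1, u≡18; β=0, v≡15 (mod 19); (18|19)=-1, (15|19)=-1; sign (−1)^0·-1^0·-1^1 = -1.
(285, 170 / ℚ) ramifies at {2, 3, 5, 19}: a division algebra.

[2, 3, 5, 19]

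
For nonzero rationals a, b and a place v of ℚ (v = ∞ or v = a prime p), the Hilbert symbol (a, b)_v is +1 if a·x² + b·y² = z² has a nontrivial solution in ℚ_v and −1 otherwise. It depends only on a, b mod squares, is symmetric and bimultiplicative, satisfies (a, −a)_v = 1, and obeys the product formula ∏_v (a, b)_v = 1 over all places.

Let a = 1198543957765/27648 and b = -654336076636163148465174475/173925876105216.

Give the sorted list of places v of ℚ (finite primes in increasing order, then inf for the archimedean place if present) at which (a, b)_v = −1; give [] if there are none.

(a, b) ≡ (680295, -19) mod (ℚ^×)²; places V = {2, 3, 5, 7, 11, 19, 31, 53, ∞}.
(a,b)_19: α=3, u≡11; β=9, v≡3 (mod 19); (11|19)=+1, (3|19)=-1; sign (−1)^1·+1^9·-1^3 = +1.
(a,b)_3: α=-3, u≡1; β=-10, v≡2 (mod 3); (1|3)=+1, (2|3)=-1; sign (−1)^0·+1^-10·-1^-3 = -1.
(a,b)_53: α=0, u≡6; β=-2, v≡20 (mod 53); (6|53)=+1, (20|53)=-1; sign (−1)^0·+1^-2·-1^0 = +1.
(a,b)_11: α=5, u≡4; β=4, v≡9 (mod 11); (4|11)=+1, (9|11)=+1; sign (−1)^0·+1^4·+1^5 = +1.
(a,b)_5: α=1, u≡1; β=2, v≡1 (mod 5); (1|5)=+1, (1|5)=+1; sign (−1)^0·+1^2·+1^1 = +1.
(a,b)_∞: sgn(680295)=+, sgn(-19)=−, so +1.
(a,b)_31: α=1, u≡14; β=2, v≡27 (mod 31); (14|31)=+1, (27|31)=-1; sign (−1)^0·+1^2·-1^1 = -1.
(a,b)_2: α=-10, β=-20; u≡7, v≡5 (mod 8); ε(u)ε(v)=1·0, αω(v)=-10·1, βω(u)=-20·0; sum ≡ 0  ⇒  +1.
(a,b)_7: α=1, u≡1; β=8, v≡1 (mod 7); (1|7)=+1, (1|7)=+1; sign (−1)^0·+1^8·+1^1 = +1.
Ram(680295, -19) = {3, 31}; no ℚ_3-point on the conic.

[3, 31]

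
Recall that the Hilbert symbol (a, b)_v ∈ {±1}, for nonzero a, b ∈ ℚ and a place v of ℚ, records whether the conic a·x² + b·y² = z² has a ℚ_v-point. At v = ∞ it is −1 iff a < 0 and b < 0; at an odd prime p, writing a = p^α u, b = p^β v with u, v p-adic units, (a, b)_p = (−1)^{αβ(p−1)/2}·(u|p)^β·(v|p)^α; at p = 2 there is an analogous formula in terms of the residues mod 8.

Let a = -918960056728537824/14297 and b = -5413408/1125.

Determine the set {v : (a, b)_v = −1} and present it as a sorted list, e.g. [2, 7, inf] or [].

[2, 5, 7, 11, 17, inf]

(a, b) ≡ (-4862, -10010) mod (ℚ^×)²; places V = {2, 3, 5, 7, 11, 13, 17, 29, ∞}.
(a,b)_2: α=5, β=5; u≡1, v≡3 (mod 8); ε(u)ε(v)=0·1, αω(v)=5·1, βω(u)=5·0; sum ≡ 1  ⇒  -1.
(a,b)_29: α=-2, u≡15; β=0, v≡6 (mod 29); (15|29)=-1, (6|29)=+1; sign (−1)^0·-1^0·+1^-2 = +1.
(a,b)_3: α=4, u≡1; β=-2, v≡1 (mod 3); (1|3)=+1, (1|3)=+1; sign (−1)^0·+1^-2·+1^4 = +1.
(a,b)_5: α=0, u≡3; β=-3, v≡3 (mod 5); (3|5)=-1, (3|5)=-1; sign (−1)^0·-1^-3·-1^0 = -1.
(a,b)_7: α=2, u≡5; β=1, v≡6 (mod 7); (5|7)=-1, (6|7)=-1; sign (−1)^0·-1^1·-1^2 = -1.
(a,b)_13: α=5, u≡3; β=3, v≡12 (mod 13); (3|13)=+1, (12|13)=+1; sign (−1)^0·+1^3·+1^5 = +1.
(a,b)_11: α=7, u≡3; β=1, v≡4 (mod 11); (3|11)=+1, (4|11)=+1; sign (−1)^1·+1^1·+1^7 = -1.
(a,b)_17: α=-1, u≡10; β=0, v≡7 (mod 17); (10|17)=-1, (7|17)=-1; sign (−1)^0·-1^0·-1^-1 = -1.
(a,b)_∞: sgn(-4862)=−, sgn(-10010)=−, so -1.
(-4862, -10010 / ℚ) ramifies at {2, 5, 7, 11, 17, ∞}: a division algebra.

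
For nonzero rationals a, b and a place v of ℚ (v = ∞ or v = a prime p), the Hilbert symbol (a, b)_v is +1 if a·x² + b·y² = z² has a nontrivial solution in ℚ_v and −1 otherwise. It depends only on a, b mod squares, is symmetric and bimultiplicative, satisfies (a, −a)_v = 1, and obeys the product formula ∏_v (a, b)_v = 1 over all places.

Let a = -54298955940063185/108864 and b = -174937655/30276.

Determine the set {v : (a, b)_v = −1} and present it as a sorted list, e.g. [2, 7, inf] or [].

[5, 7, 19, inf]

Mod squares: a ≡ -1365, b ≡ -95. Check v ∈ {∞, 2, 3, 5, 7, 13, 19, 23, 29, 59}.
v=5: a=5^1·(≡2), b=5^1·(≡4) mod 5; (2|5)=-1, (4|5)=+1; (−1)^{1·1·2}·(-1)^1·(+1)^1 = -1.
v=29: a=29^0·(≡8), b=29^-2·(≡21) mod 29; (8|29)=-1, (21|29)=-1; (−1)^{0·-2·14}·(-1)^-2·(-1)^0 = +1.
v=59: a=59^4·(≡26), b=59^2·(≡8) mod 59; (26|59)=+1, (8|59)=-1; (−1)^{4·2·29}·(+1)^2·(-1)^4 = +1.
v=∞: -1365 < 0 and -95 < 0  ⇒  (a,b)_∞ = -1.
v=23: a=23^2·(≡11), b=23^2·(≡20) mod 23; (11|23)=-1, (20|23)=-1; (−1)^{2·2·11}·(-1)^2·(-1)^2 = +1.
v=13: a=13^1·(≡4), b=13^0·(≡9) mod 13; (4|13)=+1, (9|13)=+1; (−1)^{1·0·6}·(+1)^0·(+1)^1 = +1.
v=19: a=19^4·(≡12), b=19^1·(≡13) mod 19; (12|19)=-1, (13|19)=-1; (−1)^{4·1·9}·(-1)^1·(-1)^4 = -1.
v=7: a=7^-1·(≡4), b=7^0·(≡3) mod 7; (4|7)=+1, (3|7)=-1; (−1)^{-1·0·3}·(+1)^0·(-1)^-1 = -1.
v=3: a=3^-5·(≡1), b=3^-2·(≡1) mod 3; (1|3)=+1, (1|3)=+1; (−1)^{-5·-2·1}·(+1)^-2·(+1)^-5 = +1.
v=2: v_2(a)=-6, v_2(b)=-2; units ≡ 3, 1 (mod 8); ε·ε+αω+βω = 1·0+-6·0+-2·1 ≡ 0  ⇒  (a,b)_2 = +1.
Ram(-1365, -95) = {5, 7, 19, ∞}; no ℚ_5-point on the conic.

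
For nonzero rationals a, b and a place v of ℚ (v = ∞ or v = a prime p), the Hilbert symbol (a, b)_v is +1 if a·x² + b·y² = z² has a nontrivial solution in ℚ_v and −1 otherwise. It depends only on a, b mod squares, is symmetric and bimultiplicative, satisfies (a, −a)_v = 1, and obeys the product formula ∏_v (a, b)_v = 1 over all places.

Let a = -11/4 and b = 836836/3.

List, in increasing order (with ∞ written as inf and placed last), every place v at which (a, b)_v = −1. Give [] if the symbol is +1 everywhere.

[7, 11, 13, 19]

(a, b) ≡ (-11, 5187) mod (ℚ^×)²; places V = {2, 3, 7, 11, 13, 19, ∞}.
(a,b)_11: α=1, u≡8; β=2, v≡10 (mod 11); (8|11)=-1, (10|11)=-1; sign (−1)^0·-1^2·-1^1 = -1.
(a,b)_13: α=0, u≡7; β=1, v≡3 (mod 13); (7|13)=-1, (3|13)=+1; sign (−1)^0·-1^1·+1^0 = -1.
(a,b)_19: α=0, u≡2; β=1, v≡7 (mod 19); (2|19)=-1, (7|19)=+1; sign (−1)^0·-1^1·+1^0 = -1.
(a,b)_2: α=-2, β=2; u≡5, v≡3 (mod 8); ε(u)ε(v)=0·1, αω(v)=-2·1, βω(u)=2·1; sum ≡ 0  ⇒  +1.
(a,b)_7: α=0, u≡6; β=1, v≡3 (mod 7); (6|7)=-1, (3|7)=-1; sign (−1)^0·-1^1·-1^0 = -1.
(a,b)_∞: sgn(-11)=−, sgn(5187)=+, so +1.
(a,b)_3: α=0, u≡1; β=-1, v≡1 (mod 3); (1|3)=+1, (1|3)=+1; sign (−1)^0·+1^-1·+1^0 = +1.
(-11, 5187 / ℚ) ramifies at {7, 11, 13, 19}: a division algebra.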